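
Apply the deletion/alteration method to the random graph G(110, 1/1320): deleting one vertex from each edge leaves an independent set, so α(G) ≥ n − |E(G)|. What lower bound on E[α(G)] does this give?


E[|E(G)|] = C(110, 2)·p = 5995 · (1/1320) = 109/24.
E[α(G)] ≥ n − E[|E(G)|] = 110 − 109/24 = 2531/24.
Numerically: ≈ 105.458333.
(This is only a lower bound; the true E[α(G)] may be larger.)

E[α(G)] ≥ 2531/24 ≈ 105.458333.


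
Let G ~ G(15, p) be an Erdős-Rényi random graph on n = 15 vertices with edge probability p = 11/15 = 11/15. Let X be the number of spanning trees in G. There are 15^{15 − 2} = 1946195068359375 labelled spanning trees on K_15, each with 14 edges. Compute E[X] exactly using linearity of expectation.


K_15 has 15^{15 − 2} = 1946195068359375 labelled spanning trees.
For each such spanning tree H, let X_H = 1 if all 14 edges of H are present in G. Then P[X_H = 1] = p^{14} = (11/15)^{14} = 379749833583241/29192926025390625.
By linearity of expectation: E[X] = Σ_H E[X_H] = 1946195068359375 · p^{14} = 1946195068359375 · 379749833583241/29192926025390625 = 379749833583241/15.
Numerically: E[X] ≈ 2.5317e+13.

E[X] = 1946195068359375 · (11/15)^{14} = 379749833583241/15 ≈ 2.5317e+13.


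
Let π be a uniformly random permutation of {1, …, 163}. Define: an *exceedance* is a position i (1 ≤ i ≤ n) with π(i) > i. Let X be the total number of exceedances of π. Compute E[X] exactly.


Write X = Σ_{i=1}^{163} X_i, where X_i = 1_{π(i) > i}.
For each fixed i, π(i) is uniform over {1, …, 163} (marginal of a uniform permutation), so P[π(i) > i] = (n − i)/n. Summing: Σ_{i=1}^{163} (n − i)/n = (0 + 1 + … + 162)/163 = 163(163 − 1)/(2·163) = (163 − 1)/2.
Hence E[X] = Σ_{i=1}^{163} (163 − i)/163 = 81 ≈ 81.000.

E[X] = 81 = 81.000.


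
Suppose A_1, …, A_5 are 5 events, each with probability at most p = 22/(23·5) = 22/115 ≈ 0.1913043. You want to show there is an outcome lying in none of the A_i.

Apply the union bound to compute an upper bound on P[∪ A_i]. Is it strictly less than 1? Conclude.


Union bound: P[∪_{i=1}^{5} A_i] ≤ Σ_i P[A_i] ≤ 5·p = 5·(22/115) = 22/23.
Numerically: 22/23 ≈ 0.9565217.
Is 22/23 < 1? YES.
Since P[∪ A_i] ≤ 22/23 < 1, the complement has P[∩ A_i^c] ≥ 1 − 22/23 = 1/23 > 0, so some outcome avoids every A_i.

5·p = 22/23 ≈ 0.9565217; existence CERTIFIED by the union bound.


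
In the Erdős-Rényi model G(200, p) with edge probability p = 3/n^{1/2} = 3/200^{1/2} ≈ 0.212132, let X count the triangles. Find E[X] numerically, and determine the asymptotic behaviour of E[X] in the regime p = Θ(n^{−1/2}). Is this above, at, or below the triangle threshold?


Number of potential triangles: C(200, 3) = 1313400.
Each occurs with probability p³ ≈ (0.212132)³ ≈ 9.54594155e-03.
By linearity: E[X] = C(200, 3)·p³ ≈ 1313400 · 9.54594155e-03 ≈ 12537.639627.
Since α = 1/2 < 1, p = c/n^{1/2} ≫ 1/n is above the triangle threshold p ~ 1/n. Asymptotically E[X] ~ (c³/6)·n^{3(1−α)} = (3³/6)·n^{1.5} → ∞; triangles are abundant w.h.p.

E[X] ≈ 12537.639627; in regime p = Θ(1/n^{1/2}) E[X] diverges (above the triangle threshold p ~ 1/n).


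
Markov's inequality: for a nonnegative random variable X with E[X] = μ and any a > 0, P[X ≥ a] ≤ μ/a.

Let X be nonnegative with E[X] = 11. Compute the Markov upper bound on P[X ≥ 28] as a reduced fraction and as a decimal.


μ = E[X] = 11, a = 28.
Markov: P[X ≥ 28] ≤ μ/a = (11)/28 = 11/28.
Numerically: ≈ 0.3929.
(Since a = 28 > μ = 11.0000, the bound 11/28 is < 1 and informative.)

P[X ≥ 28] ≤ 11/28 ≈ 0.3929.


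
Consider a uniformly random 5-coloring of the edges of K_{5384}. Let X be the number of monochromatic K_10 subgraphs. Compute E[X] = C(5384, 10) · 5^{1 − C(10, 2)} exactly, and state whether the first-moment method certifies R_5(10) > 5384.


E[X] = C(5384, 10) · 5^{1 − 45} = 5593137120741932124090737609600 · 5^{−44} = 5593137120741932124090737609600/5684341886080801486968994140625.
As a reduced fraction: E[X] = 223725484829677284963629504384/227373675443232059478759765625 ≈ 0.9839551.
Is E[X] < 1? YES.
Since E[X] < 1, there exists a 5-coloring of K_{5384} with no monochromatic K_10; hence R_5(10) > 5384.

E[X] = 223725484829677284963629504384/227373675443232059478759765625 ≈ 0.9839551; E[X] < 1, so R_5(10) > 5384.


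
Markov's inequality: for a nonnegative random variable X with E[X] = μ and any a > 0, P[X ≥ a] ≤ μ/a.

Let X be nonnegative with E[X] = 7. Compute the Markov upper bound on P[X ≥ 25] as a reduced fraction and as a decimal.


μ = E[X] = 7, a = 25.
Markov: P[X ≥ 25] ≤ μ/a = (7)/25 = 7/25.
Numerically: ≈ 0.28000.
(Since a = 25 > μ = 7.00000, the bound 7/25 is < 1 and informative.)

P[X ≥ 25] ≤ 7/25 ≈ 0.28000.


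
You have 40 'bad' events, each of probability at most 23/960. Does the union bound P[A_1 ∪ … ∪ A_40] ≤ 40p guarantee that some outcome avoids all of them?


Union bound: P[∪_{i=1}^{40} A_i] ≤ Σ_i P[A_i] ≤ 40·p = 40·(23/960) = 23/24.
Numerically: 23/24 ≈ 0.958333.
Is 23/24 < 1? YES.
Since P[∪ A_i] ≤ 23/24 < 1, the complement has P[∩ A_i^c] ≥ 1 − 23/24 = 1/24 > 0, so some outcome avoids every A_i.

40·p = 23/24 ≈ 0.958333; existence CERTIFIED by the union bound.


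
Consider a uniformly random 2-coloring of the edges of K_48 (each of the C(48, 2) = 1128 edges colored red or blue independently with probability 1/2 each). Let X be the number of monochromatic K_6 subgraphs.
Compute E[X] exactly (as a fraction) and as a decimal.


Let X = Σ_S X_S over the C(48, 6) = 12271512 subsets S of size 6, where X_S = 1 if the K_6 on S is monochromatic.
For a fixed S, the K_6 on S has C(6, 2) = 15 edges. P[all 15 edges red] = (1/2)^15, and likewise for blue, so P[monochromatic] = 2·(1/2)^15 = 2^{1 − 15} = 1/16384.
Summing: E[X] = C(48, 6) · 2^{1 − 15} = 12271512 · 1/16384 = 1533939/2048.
Numerically: E[X] ≈ 748.99365.

E[X] = C(48,6)·2^(1−C(6,2)) = 1533939/2048 ≈ 748.99365.


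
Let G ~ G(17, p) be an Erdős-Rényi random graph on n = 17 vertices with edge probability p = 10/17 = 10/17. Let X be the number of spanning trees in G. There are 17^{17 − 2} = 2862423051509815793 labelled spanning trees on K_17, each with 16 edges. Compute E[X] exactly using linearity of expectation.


K_17 has 17^{17 − 2} = 2862423051509815793 labelled spanning trees.
For each such spanning tree H, let X_H = 1 if all 16 edges of H are present in G. Then P[X_H = 1] = p^{16} = (10/17)^{16} = 10000000000000000/48661191875666868481.
By linearity: E[X] = Σ_H E[X_H] = 2862423051509815793 · p^{16} = 2862423051509815793 · 10000000000000000/48661191875666868481 = 10000000000000000/17.
Numerically: E[X] ≈ 5.882e+14.

E[X] = 2862423051509815793 · (10/17)^{16} = 10000000000000000/17 ≈ 5.882e+14.


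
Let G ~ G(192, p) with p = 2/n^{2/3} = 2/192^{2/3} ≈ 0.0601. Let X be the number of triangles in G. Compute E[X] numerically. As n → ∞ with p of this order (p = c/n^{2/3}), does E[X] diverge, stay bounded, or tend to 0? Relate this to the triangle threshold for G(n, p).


Number of potential triangles: C(192, 3) = 1161280.
Each occurs with probability p³ ≈ (0.0601)³ ≈ 2.17014e-04.
By linearity: E[X] = C(192, 3)·p³ ≈ 1161280 · 2.17014e-04 ≈ 252.014.
Since α = 2/3 < 1, p = c/n^{2/3} ≫ 1/n is above the triangle threshold p ~ 1/n. Asymptotically E[X] ~ (c³/6)·n^{3(1−α)} = (2³/6)·n^{1} → ∞; triangles are abundant w.h.p.

E[X] ≈ 252.014; in regime p = Θ(1/n^{2/3}) E[X] diverges (above the triangle threshold p ~ 1/n).


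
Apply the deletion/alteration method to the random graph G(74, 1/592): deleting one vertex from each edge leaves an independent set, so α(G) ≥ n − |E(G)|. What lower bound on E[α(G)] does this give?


E[|E(G)|] = C(74, 2)·p = 2701 · (1/592) = 73/16.
E[α(G)] ≥ n − E[|E(G)|] = 74 − 73/16 = 1111/16.
Numerically: ≈ 69.43750.
(This is only a lower bound; the true E[α(G)] may be larger.)

E[α(G)] ≥ 1111/16 ≈ 69.43750.


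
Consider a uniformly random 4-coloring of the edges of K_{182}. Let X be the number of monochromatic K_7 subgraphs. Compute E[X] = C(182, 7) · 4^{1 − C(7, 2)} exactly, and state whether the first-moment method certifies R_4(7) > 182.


E[X] = C(182, 7) · 4^{1 − 21} = 1167752750736 · 4^{−20} = 1167752750736/1099511627776.
As a reduced fraction: E[X] = 72984546921/68719476736 ≈ 1.0621.
Is E[X] < 1? NO.
Since E[X] ≥ 1, the first-moment bound is inconclusive at n = 182; it does NOT by itself certify R_4(7) > 182.

E[X] = 72984546921/68719476736 ≈ 1.0621; E[X] ≥ 1; first-moment method inconclusive here.


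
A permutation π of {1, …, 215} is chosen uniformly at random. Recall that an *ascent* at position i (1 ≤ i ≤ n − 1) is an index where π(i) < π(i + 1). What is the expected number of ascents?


Write X = Σ X_I over i = 1, …, 214, with X_I the indicator of one ascent.
There are 214 indicators.
For each fixed i, the pair (π(i), π(i+1)) is a uniformly random ordered pair of distinct values from {1, …, 215}; by symmetry P[π(i) < π(i+1)] = 1/2.
By linearity: E[X] = 214 · (1/2) = (215 − 1) · (1/2) = 107 ≈ 107.0000.

E[X] = 107 = 107.0000.


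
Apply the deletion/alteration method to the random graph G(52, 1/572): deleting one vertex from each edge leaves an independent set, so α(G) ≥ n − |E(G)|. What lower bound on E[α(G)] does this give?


E[|E(G)|] = C(52, 2)·p = 1326 · (1/572) = 51/22.
E[α(G)] ≥ n − E[|E(G)|] = 52 − 51/22 = 1093/22.
Numerically: ≈ 49.681818.
(This is only a lower bound; the true E[α(G)] may be larger.)

E[α(G)] ≥ 1093/22 ≈ 49.681818.


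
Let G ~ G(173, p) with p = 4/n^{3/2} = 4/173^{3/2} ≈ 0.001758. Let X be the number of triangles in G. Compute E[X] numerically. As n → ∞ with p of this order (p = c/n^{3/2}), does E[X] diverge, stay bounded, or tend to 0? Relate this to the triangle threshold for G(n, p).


Number of potential triangles: C(173, 3) = 848046.
Each occurs with probability p³ ≈ (0.001758)³ ≈ 5.432159e-09.
By linearity: E[X] = C(173, 3)·p³ ≈ 848046 · 5.432159e-09 ≈ 0.0046.
Since α = 3/2 > 1, p = c/n^{3/2} = o(1/n) is below the triangle threshold p ~ 1/n. Asymptotically E[X] ~ (c³/6)·n^{3(1−α)} = (4³/6)·n^{-1.5} → 0, so by Markov's inequality G has no triangles w.h.p.

E[X] ≈ 0.0046; in regime p = Θ(1/n^{3/2}) E[X] tends to 0 (below the triangle threshold p ~ 1/n).


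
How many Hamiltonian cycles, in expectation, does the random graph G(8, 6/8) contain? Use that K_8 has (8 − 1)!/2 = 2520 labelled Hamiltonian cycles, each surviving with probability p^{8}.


K_8 has (8 − 1)!/2 = 2520 labelled Hamiltonian cycles.
For each such Hamiltonian cycle H, let X_H = 1 if all 8 edges of H are present in G. Then P[X_H = 1] = p^{8} = (3/4)^{8} = 6561/65536.
Summing the indicators: E[X] = Σ_H E[X_H] = 2520 · p^{8} = 2520 · 6561/65536 = 2066715/8192.
Numerically: E[X] ≈ 252.3.

E[X] = 2520 · (3/4)^{8} = 2066715/8192 ≈ 252.3.


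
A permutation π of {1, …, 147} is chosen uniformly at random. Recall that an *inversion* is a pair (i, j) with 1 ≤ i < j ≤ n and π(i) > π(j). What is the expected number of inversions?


Write X = Σ X_I over the C(147, 2) = 10731 pairs i < j, with X_I the indicator of one inversion.
There are 10731 indicators.
For each fixed pair i < j, the values π(i) and π(j) are two distinct elements of {1, …, 147} in uniformly random order; by symmetry P[π(i) > π(j)] = 1/2.
By linearity: E[X] = 10731 · (1/2) = C(147, 2) · (1/2) = 10731/2 = 10731/2 ≈ 5365.5000.

E[X] = 10731/2 = 5365.5000.


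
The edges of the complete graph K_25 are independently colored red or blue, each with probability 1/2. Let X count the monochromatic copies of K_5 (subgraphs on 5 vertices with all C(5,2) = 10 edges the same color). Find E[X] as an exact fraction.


Let X = Σ_S X_S over the C(25, 5) = 53130 subsets S of size 5, where X_S = 1 if the K_5 on S is monochromatic.
For a fixed S, the K_5 on S has C(5, 2) = 10 edges. P[all 10 edges red] = (1/2)^10, and likewise for blue, so P[monochromatic] = 2·(1/2)^10 = 2^{1 − 10} = 1/512.
By linearity of expectation: E[X] = C(25, 5) · 2^{1 − 10} = 53130 · 1/512 = 26565/256.
Numerically: E[X] ≈ 103.7695.

E[X] = C(25,5)·2^(1−C(5,2)) = 26565/256 ≈ 103.7695.


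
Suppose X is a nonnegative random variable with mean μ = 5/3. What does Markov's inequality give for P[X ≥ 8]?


μ = E[X] = 5/3, a = 8.
Markov: P[X ≥ 8] ≤ μ/a = (5/3)/8 = 5/24.
Numerically: ≈ 0.208.
(Since a = 8 > μ = 1.667, the bound 5/24 is < 1 and informative.)

P[X ≥ 8] ≤ 5/24 ≈ 0.208.


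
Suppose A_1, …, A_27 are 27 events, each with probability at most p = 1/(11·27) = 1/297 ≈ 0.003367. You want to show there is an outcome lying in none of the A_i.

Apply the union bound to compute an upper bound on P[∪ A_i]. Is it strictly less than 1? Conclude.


Union bound: P[∪_{i=1}^{27} A_i] ≤ Σ_i P[A_i] ≤ 27·p = 27·(1/297) = 1/11.
Numerically: 1/11 ≈ 0.090909.
Is 1/11 < 1? YES.
Since P[∪ A_i] ≤ 1/11 < 1, the complement has P[∩ A_i^c] ≥ 1 − 1/11 = 10/11 > 0, so some outcome avoids every A_i.

27·p = 1/11 ≈ 0.090909; existence CERTIFIED by the union bound.


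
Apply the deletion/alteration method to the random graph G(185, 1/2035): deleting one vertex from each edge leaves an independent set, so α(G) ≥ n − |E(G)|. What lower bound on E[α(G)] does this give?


E[|E(G)|] = C(185, 2)·p = 17020 · (1/2035) = 92/11.
E[α(G)] ≥ n − E[|E(G)|] = 185 − 92/11 = 1943/11.
Numerically: ≈ 176.63636.
(This is only a lower bound; the true E[α(G)] may be larger.)

E[α(G)] ≥ 1943/11 ≈ 176.63636.


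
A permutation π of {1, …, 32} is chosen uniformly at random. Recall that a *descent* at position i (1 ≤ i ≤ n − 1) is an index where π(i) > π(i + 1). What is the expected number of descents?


Write X = Σ X_I over i = 1, …, 31, with X_I the indicator of one descent.
There are 31 indicators.
For each fixed i, the pair (π(i), π(i+1)) is a uniformly random ordered pair of distinct values from {1, …, 32}; by symmetry P[π(i) > π(i+1)] = 1/2.
By linearity: E[X] = 31 · (1/2) = (32 − 1) · (1/2) = 31/2 ≈ 15.50000.

E[X] = 31/2 = 15.50000.


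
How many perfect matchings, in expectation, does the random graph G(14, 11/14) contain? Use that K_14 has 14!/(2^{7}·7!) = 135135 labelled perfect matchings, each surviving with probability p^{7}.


K_14 has 14!/(2^{7}·7!) = 135135 labelled perfect matchings.
For each such perfect matching H, let X_H = 1 if all 7 edges of H are present in G. Then P[X_H = 1] = p^{7} = (11/14)^{7} = 19487171/105413504.
By linearity of expectation: E[X] = Σ_H E[X_H] = 135135 · p^{7} = 135135 · 19487171/105413504 = 376199836155/15059072.
Numerically: E[X] ≈ 24981.6.

E[X] = 135135 · (11/14)^{7} = 376199836155/15059072 ≈ 24981.6.


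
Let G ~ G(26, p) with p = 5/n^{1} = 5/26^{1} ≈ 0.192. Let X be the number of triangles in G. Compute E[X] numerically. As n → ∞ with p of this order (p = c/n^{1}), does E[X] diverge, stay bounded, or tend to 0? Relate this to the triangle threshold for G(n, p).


Number of potential triangles: C(26, 3) = 2600.
Each occurs with probability p³ ≈ (0.192)³ ≈ 7.11197e-03.
By linearity: E[X] = C(26, 3)·p³ ≈ 2600 · 7.11197e-03 ≈ 18.491.
Here α = 1, so p = 5/n is exactly at the triangle threshold p ~ 1/n. Asymptotically E[X] → c³/6 = 5³/6 = 125/6 ≈ 20.833, a bounded constant. In this regime the triangle count is asymptotically Poisson(c³/6).

E[X] ≈ 18.491; in regime p = Θ(1/n^{1}) E[X] stays bounded (at the triangle threshold p ~ 1/n).


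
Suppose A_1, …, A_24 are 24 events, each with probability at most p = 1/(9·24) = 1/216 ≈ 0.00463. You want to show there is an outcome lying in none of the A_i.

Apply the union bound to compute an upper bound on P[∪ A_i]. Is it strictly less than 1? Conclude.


Union bound: P[∪_{i=1}^{24} A_i] ≤ Σ_i P[A_i] ≤ 24·p = 24·(1/216) = 1/9.
Numerically: 1/9 ≈ 0.11111.
Is 1/9 < 1? YES.
Since P[∪ A_i] ≤ 1/9 < 1, the complement has P[∩ A_i^c] ≥ 1 − 1/9 = 8/9 > 0, so some outcome avoids every A_i.

24·p = 1/9 ≈ 0.11111; existence CERTIFIED by the union bound.


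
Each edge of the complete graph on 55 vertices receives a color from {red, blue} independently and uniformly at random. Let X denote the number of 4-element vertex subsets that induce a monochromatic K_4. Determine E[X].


Let X = Σ_S X_S over the C(55, 4) = 341055 subsets S of size 4, where X_S = 1 if the K_4 on S is monochromatic.
For a fixed S, the K_4 on S has C(4, 2) = 6 edges. P[all 6 edges red] = (1/2)^6, and likewise for blue, so P[monochromatic] = 2·(1/2)^6 = 2^{1 − 6} = 1/32.
By linearity of expectation: E[X] = C(55, 4) · 2^{1 − 6} = 341055 · 1/32 = 341055/32.
Numerically: E[X] ≈ 10657.969.

E[X] = C(55,4)·2^(1−C(4,2)) = 341055/32 ≈ 10657.969.


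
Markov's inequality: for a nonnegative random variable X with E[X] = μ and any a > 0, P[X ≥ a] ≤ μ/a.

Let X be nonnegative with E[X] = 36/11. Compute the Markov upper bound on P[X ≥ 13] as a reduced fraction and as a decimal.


μ = E[X] = 36/11, a = 13.
Markov: P[X ≥ 13] ≤ μ/a = (36/11)/13 = 36/143.
Numerically: ≈ 0.252.
(Since a = 13 > μ = 3.273, the bound 36/143 is < 1 and informative.)

P[X ≥ 13] ≤ 36/143 ≈ 0.252.


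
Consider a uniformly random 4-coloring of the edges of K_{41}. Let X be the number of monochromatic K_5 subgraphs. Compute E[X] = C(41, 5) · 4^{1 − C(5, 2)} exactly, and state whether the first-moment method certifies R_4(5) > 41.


E[X] = C(41, 5) · 4^{1 − 10} = 749398 · 4^{−9} = 749398/262144.
As a reduced fraction: E[X] = 374699/131072 ≈ 2.8587.
Is E[X] < 1? NO.
Since E[X] ≥ 1, the first-moment bound is inconclusive at n = 41; it does NOT by itself certify R_4(5) > 41.

E[X] = 374699/131072 ≈ 2.8587; E[X] ≥ 1; first-moment method inconclusive here.


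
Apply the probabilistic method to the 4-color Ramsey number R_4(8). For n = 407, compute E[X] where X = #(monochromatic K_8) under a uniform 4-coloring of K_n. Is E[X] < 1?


E[X] = C(407, 8) · 4^{1 − 28} = 17424959239309050 · 4^{−27} = 17424959239309050/18014398509481984.
As a reduced fraction: E[X] = 8712479619654525/9007199254740992 ≈ 0.9672795.
Is E[X] < 1? YES.
Since E[X] < 1, there exists a 4-coloring of K_{407} with no monochromatic K_8; hence R_4(8) > 407.

E[X] = 8712479619654525/9007199254740992 ≈ 0.9672795; E[X] < 1, so R_4(8) > 407.


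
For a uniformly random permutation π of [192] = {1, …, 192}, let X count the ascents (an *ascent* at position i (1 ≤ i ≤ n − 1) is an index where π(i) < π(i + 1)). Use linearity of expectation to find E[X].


Write X = Σ X_I over i = 1, …, 191, with X_I the indicator of one ascent.
There are 191 indicators.
For each fixed i, the pair (π(i), π(i+1)) is a uniformly random ordered pair of distinct values from {1, …, 192}; by symmetry P[π(i) < π(i+1)] = 1/2.
By linearity: E[X] = 191 · (1/2) = (192 − 1) · (1/2) = 191/2 ≈ 95.50000.

E[X] = 191/2 = 95.50000.


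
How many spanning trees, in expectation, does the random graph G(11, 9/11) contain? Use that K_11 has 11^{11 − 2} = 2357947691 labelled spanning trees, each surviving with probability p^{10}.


K_11 has 11^{11 − 2} = 2357947691 labelled spanning trees.
For each such spanning tree H, let X_H = 1 if all 10 edges of H are present in G. Then P[X_H = 1] = p^{10} = (9/11)^{10} = 3486784401/25937424601.
Summing the indicators: E[X] = Σ_H E[X_H] = 2357947691 · p^{10} = 2357947691 · 3486784401/25937424601 = 3486784401/11.
Numerically: E[X] ≈ 3.17e+08.

E[X] = 2357947691 · (9/11)^{10} = 3486784401/11 ≈ 3.17e+08.


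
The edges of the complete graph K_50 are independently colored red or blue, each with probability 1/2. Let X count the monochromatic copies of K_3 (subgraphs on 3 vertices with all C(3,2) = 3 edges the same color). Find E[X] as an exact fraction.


Let X = Σ_S X_S over the C(50, 3) = 19600 subsets S of size 3, where X_S = 1 if the K_3 on S is monochromatic.
For a fixed S, the K_3 on S has C(3, 2) = 3 edges. P[all 3 edges red] = (1/2)^3, and likewise for blue, so P[monochromatic] = 2·(1/2)^3 = 2^{1 − 3} = 1/4.
Summing: E[X] = C(50, 3) · 2^{1 − 3} = 19600 · 1/4 = 4900.
Numerically: E[X] ≈ 4900.000000.

E[X] = C(50,3)·2^(1−C(3,2)) = 4900 ≈ 4900.000000.


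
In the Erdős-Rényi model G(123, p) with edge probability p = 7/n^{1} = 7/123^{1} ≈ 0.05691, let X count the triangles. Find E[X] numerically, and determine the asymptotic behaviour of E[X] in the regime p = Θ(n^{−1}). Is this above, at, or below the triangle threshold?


Number of potential triangles: C(123, 3) = 302621.
Each occurs with probability p³ ≈ (0.05691)³ ≈ 1.843227e-04.
By linearity: E[X] = C(123, 3)·p³ ≈ 302621 · 1.843227e-04 ≈ 55.7799.
Here α = 1, so p = 7/n is exactly at the triangle threshold p ~ 1/n. Asymptotically E[X] → c³/6 = 7³/6 = 343/6 ≈ 57.1667, a bounded constant. In this regime the triangle count is asymptotically Poisson(c³/6).

E[X] ≈ 55.7799; in regime p = Θ(1/n^{1}) E[X] stays bounded (at the triangle threshold p ~ 1/n).


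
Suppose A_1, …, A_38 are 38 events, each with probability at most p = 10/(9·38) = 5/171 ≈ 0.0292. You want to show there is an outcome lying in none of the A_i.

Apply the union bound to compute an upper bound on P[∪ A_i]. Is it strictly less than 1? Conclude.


Union bound: P[∪_{i=1}^{38} A_i] ≤ Σ_i P[A_i] ≤ 38·p = 38·(5/171) = 10/9.
Numerically: 10/9 ≈ 1.1111.
Is 10/9 < 1? NO.
Since the bound 10/9 is ≥ 1, the union bound is uninformative here; it does NOT by itself certify existence.

38·p = 10/9 ≈ 1.1111; existence NOT certified by the union bound.


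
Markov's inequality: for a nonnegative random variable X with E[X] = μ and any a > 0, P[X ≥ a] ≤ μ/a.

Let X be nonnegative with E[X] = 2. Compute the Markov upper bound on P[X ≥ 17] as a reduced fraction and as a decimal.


μ = E[X] = 2, a = 17.
Markov: P[X ≥ 17] ≤ μ/a = (2)/17 = 2/17.
Numerically: ≈ 0.117647.
(Since a = 17 > μ = 2.000000, the bound 2/17 is < 1 and informative.)

P[X ≥ 17] ≤ 2/17 ≈ 0.117647.


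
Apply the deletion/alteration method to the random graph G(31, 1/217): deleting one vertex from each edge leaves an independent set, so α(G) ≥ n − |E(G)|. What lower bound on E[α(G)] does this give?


E[|E(G)|] = C(31, 2)·p = 465 · (1/217) = 15/7.
E[α(G)] ≥ n − E[|E(G)|] = 31 − 15/7 = 202/7.
Numerically: ≈ 28.85714.
(This is only a lower bound; the true E[α(G)] may be larger.)

E[α(G)] ≥ 202/7 ≈ 28.85714.


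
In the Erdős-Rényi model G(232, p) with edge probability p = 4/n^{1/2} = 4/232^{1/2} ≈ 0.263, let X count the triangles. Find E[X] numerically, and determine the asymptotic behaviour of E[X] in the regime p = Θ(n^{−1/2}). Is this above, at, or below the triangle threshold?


Number of potential triangles: C(232, 3) = 2054360.
Each occurs with probability p³ ≈ (0.263)³ ≈ 1.81112e-02.
By linearity: E[X] = C(232, 3)·p³ ≈ 2054360 · 1.81112e-02 ≈ 37206.991.
Since α = 1/2 < 1, p = c/n^{1/2} ≫ 1/n is above the triangle threshold p ~ 1/n. Asymptotically E[X] ~ (c³/6)·n^{3(1−α)} = (4³/6)·n^{1.5} → ∞; triangles are abundant w.h.p.

E[X] ≈ 37206.991; in regime p = Θ(1/n^{1/2}) E[X] diverges (above the triangle threshold p ~ 1/n).


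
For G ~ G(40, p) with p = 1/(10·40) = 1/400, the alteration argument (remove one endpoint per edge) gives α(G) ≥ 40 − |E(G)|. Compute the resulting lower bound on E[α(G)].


E[|E(G)|] = C(40, 2)·p = 780 · (1/400) = 39/20.
E[α(G)] ≥ n − E[|E(G)|] = 40 − 39/20 = 761/20.
Numerically: ≈ 38.05000.
(This is only a lower bound; the true E[α(G)] may be larger.)

E[α(G)] ≥ 761/20 ≈ 38.05000.


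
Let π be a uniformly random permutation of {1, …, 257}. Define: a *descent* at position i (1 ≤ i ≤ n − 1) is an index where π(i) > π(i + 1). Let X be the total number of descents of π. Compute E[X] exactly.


Write X = Σ X_I over i = 1, …, 256, with X_I the indicator of one descent.
There are 256 indicators.
For each fixed i, the pair (π(i), π(i+1)) is a uniformly random ordered pair of distinct values from {1, …, 257}; by symmetry P[π(i) > π(i+1)] = 1/2.
By linearity: E[X] = 256 · (1/2) = (257 − 1) · (1/2) = 128 ≈ 128.000.

E[X] = 128 = 128.000.


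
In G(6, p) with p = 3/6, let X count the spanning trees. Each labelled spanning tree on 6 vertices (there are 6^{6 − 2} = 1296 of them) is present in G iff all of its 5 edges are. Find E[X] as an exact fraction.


K_6 has 6^{6 − 2} = 1296 labelled spanning trees.
For each such spanning tree H, let X_H = 1 if all 5 edges of H are present in G. Then P[X_H = 1] = p^{5} = (1/2)^{5} = 1/32.
Summing the indicators: E[X] = Σ_H E[X_H] = 1296 · p^{5} = 1296 · 1/32 = 81/2.
Numerically: E[X] ≈ 40.5.

E[X] = 1296 · (1/2)^{5} = 81/2 ≈ 40.5.


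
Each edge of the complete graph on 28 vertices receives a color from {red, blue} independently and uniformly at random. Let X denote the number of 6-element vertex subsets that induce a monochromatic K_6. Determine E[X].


Let X = Σ_S X_S over the C(28, 6) = 376740 subsets S of size 6, where X_S = 1 if the K_6 on S is monochromatic.
For a fixed S, the K_6 on S has C(6, 2) = 15 edges. P[all 15 edges red] = (1/2)^15, and likewise for blue, so P[monochromatic] = 2·(1/2)^15 = 2^{1 − 15} = 1/16384.
Summing: E[X] = C(28, 6) · 2^{1 − 15} = 376740 · 1/16384 = 94185/4096.
Numerically: E[X] ≈ 22.99438.

E[X] = C(28,6)·2^(1−C(6,2)) = 94185/4096 ≈ 22.99438.


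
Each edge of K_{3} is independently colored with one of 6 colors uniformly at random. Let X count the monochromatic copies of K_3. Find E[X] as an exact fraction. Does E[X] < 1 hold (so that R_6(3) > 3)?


E[X] = C(3, 3) · 6^{1 − 3} = 1 · 6^{−2} = 1/36.
As a reduced fraction: E[X] = 1/36 ≈ 0.027778.
Is E[X] < 1? YES.
Since E[X] < 1, there exists a 6-coloring of K_{3} with no monochromatic K_3; hence R_6(3) > 3.

E[X] = 1/36 ≈ 0.027778; E[X] < 1, so R_6(3) > 3.


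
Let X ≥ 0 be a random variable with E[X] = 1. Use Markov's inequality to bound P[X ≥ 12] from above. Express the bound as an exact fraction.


μ = E[X] = 1, a = 12.
Markov: P[X ≥ 12] ≤ μ/a = (1)/12 = 1/12.
Numerically: ≈ 0.0833.
(Since a = 12 > μ = 1.0000, the bound 1/12 is < 1 and informative.)

P[X ≥ 12] ≤ 1/12 ≈ 0.0833.


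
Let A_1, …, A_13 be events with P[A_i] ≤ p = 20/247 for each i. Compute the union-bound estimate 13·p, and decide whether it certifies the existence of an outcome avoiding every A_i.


Union bound: P[∪_{i=1}^{13} A_i] ≤ Σ_i P[A_i] ≤ 13·p = 13·(20/247) = 20/19.
Numerically: 20/19 ≈ 1.05263.
Is 20/19 < 1? NO.
Since the bound 20/19 is ≥ 1, the union bound is uninformative here; it does NOT by itself certify existence.

13·p = 20/19 ≈ 1.05263; existence NOT certified by the union bound.


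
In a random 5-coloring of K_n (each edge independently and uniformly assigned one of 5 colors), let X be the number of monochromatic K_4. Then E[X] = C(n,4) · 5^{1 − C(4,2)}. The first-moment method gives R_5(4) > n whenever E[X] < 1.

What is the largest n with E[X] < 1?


We need C(n, 4) · 5^{1 − 6} < 1, i.e. C(n, 4) < 5^{6 − 1} = 3125.
Check values of n near the boundary:
  n = 15: C(15, 4) = 1365; 1365 < 3125? YES
  n = 16: C(16, 4) = 1820; 1820 < 3125? YES
  n = 17: C(17, 4) = 2380; 2380 < 3125? YES
  n = 18: C(18, 4) = 3060; 3060 < 3125? YES
  n = 19: C(19, 4) = 3876; 3876 < 3125? NO
The largest n with C(n, 4) < 3125 is n = 18 (where E[X] = 612/625 ≈ 0.979200). Hence R_5(4) > 18, i.e. R_5(4) ≥ 19.

Largest n = 18; hence R_5(4) > 18.


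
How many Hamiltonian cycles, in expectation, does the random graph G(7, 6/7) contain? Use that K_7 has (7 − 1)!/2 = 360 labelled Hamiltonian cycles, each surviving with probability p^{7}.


K_7 has (7 − 1)!/2 = 360 labelled Hamiltonian cycles.
For each such Hamiltonian cycle H, let X_H = 1 if all 7 edges of H are present in G. Then P[X_H = 1] = p^{7} = (6/7)^{7} = 279936/823543.
By linearity of expectation: E[X] = Σ_H E[X_H] = 360 · p^{7} = 360 · 279936/823543 = 100776960/823543.
Numerically: E[X] ≈ 122.37.

E[X] = 360 · (6/7)^{7} = 100776960/823543 ≈ 122.37.


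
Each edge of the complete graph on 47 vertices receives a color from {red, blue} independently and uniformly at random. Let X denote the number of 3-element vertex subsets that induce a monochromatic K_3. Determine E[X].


Let X = Σ_S X_S over the C(47, 3) = 16215 subsets S of size 3, where X_S = 1 if the K_3 on S is monochromatic.
For a fixed S, the K_3 on S has C(3, 2) = 3 edges. P[all 3 edges red] = (1/2)^3, and likewise for blue, so P[monochromatic] = 2·(1/2)^3 = 2^{1 − 3} = 1/4.
By linearity of expectation: E[X] = C(47, 3) · 2^{1 − 3} = 16215 · 1/4 = 16215/4.
Numerically: E[X] ≈ 4053.750000.

E[X] = C(47,3)·2^(1−C(3,2)) = 16215/4 ≈ 4053.750000.


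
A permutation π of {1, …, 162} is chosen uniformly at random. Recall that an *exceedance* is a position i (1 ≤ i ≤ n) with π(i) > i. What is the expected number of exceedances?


Write X = Σ_{i=1}^{162} X_i, where X_i = 1_{π(i) > i}.
For each fixed i, π(i) is uniform over {1, …, 162} (marginal of a uniform permutation), so P[π(i) > i] = (n − i)/n. Summing: Σ_{i=1}^{162} (n − i)/n = (0 + 1 + … + 161)/162 = 162(162 − 1)/(2·162) = (162 − 1)/2.
Hence E[X] = Σ_{i=1}^{162} (162 − i)/162 = 161/2 ≈ 80.50000.

E[X] = 161/2 = 80.50000.


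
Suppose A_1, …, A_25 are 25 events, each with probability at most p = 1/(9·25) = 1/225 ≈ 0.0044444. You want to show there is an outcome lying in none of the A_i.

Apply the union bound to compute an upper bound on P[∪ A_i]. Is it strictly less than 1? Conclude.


Union bound: P[∪_{i=1}^{25} A_i] ≤ Σ_i P[A_i] ≤ 25·p = 25·(1/225) = 1/9.
Numerically: 1/9 ≈ 0.1111111.
Is 1/9 < 1? YES.
Since P[∪ A_i] ≤ 1/9 < 1, the complement has P[∩ A_i^c] ≥ 1 − 1/9 = 8/9 > 0, so some outcome avoids every A_i.

25·p = 1/9 ≈ 0.1111111; existence CERTIFIED by the union bound.


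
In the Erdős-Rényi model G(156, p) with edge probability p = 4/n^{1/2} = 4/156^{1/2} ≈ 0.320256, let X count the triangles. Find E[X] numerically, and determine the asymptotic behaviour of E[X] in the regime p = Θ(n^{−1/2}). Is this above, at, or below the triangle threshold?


Number of potential triangles: C(156, 3) = 620620.
Each occurs with probability p³ ≈ (0.320256)³ ≈ 3.28468008e-02.
By linearity: E[X] = C(156, 3)·p³ ≈ 620620 · 3.28468008e-02 ≈ 20385.381500.
Since α = 1/2 < 1, p = c/n^{1/2} ≫ 1/n is above the triangle threshold p ~ 1/n. Asymptotically E[X] ~ (c³/6)·n^{3(1−α)} = (4³/6)·n^{1.5} → ∞; triangles are abundant w.h.p.

E[X] ≈ 20385.381500; in regime p = Θ(1/n^{1/2}) E[X] diverges (above the triangle threshold p ~ 1/n).


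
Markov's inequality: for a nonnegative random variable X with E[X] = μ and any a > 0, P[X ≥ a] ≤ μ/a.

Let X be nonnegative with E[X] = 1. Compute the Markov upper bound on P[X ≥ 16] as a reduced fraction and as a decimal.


μ = E[X] = 1, a = 16.
Markov: P[X ≥ 16] ≤ μ/a = (1)/16 = 1/16.
Numerically: ≈ 0.062.
(Since a = 16 > μ = 1.000, the bound 1/16 is < 1 and informative.)

P[X ≥ 16] ≤ 1/16 ≈ 0.062.


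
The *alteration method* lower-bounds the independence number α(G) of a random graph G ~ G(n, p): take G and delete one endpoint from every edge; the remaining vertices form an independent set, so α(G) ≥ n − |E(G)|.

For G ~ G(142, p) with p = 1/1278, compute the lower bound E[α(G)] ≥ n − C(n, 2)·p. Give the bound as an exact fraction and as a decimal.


E[|E(G)|] = C(142, 2)·p = 10011 · (1/1278) = 47/6.
E[α(G)] ≥ n − E[|E(G)|] = 142 − 47/6 = 805/6.
Numerically: ≈ 134.167.
(This is only a lower bound; the true E[α(G)] may be larger.)

E[α(G)] ≥ 805/6 ≈ 134.167.


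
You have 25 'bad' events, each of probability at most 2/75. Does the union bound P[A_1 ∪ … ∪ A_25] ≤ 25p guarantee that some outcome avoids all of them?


Union bound: P[∪_{i=1}^{25} A_i] ≤ Σ_i P[A_i] ≤ 25·p = 25·(2/75) = 2/3.
Numerically: 2/3 ≈ 0.667.
Is 2/3 < 1? YES.
Since P[∪ A_i] ≤ 2/3 < 1, the complement has P[∩ A_i^c] ≥ 1 − 2/3 = 1/3 > 0, so some outcome avoids every A_i.

25·p = 2/3 ≈ 0.667; existence CERTIFIED by the union bound.


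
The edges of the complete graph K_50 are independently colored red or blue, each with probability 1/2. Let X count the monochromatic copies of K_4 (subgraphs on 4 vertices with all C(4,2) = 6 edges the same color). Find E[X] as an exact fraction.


Let X = Σ_S X_S over the C(50, 4) = 230300 subsets S of size 4, where X_S = 1 if the K_4 on S is monochromatic.
For a fixed S, the K_4 on S has C(4, 2) = 6 edges. P[all 6 edges red] = (1/2)^6, and likewise for blue, so P[monochromatic] = 2·(1/2)^6 = 2^{1 − 6} = 1/32.
Summing: E[X] = C(50, 4) · 2^{1 − 6} = 230300 · 1/32 = 57575/8.
Numerically: E[X] ≈ 7196.8750.

E[X] = C(50,4)·2^(1−C(4,2)) = 57575/8 ≈ 7196.8750.


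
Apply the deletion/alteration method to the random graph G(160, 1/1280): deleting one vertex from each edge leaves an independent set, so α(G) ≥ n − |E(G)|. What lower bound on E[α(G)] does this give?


E[|E(G)|] = C(160, 2)·p = 12720 · (1/1280) = 159/16.
E[α(G)] ≥ n − E[|E(G)|] = 160 − 159/16 = 2401/16.
Numerically: ≈ 150.0625.
(This is only a lower bound; the true E[α(G)] may be larger.)

E[α(G)] ≥ 2401/16 ≈ 150.0625.


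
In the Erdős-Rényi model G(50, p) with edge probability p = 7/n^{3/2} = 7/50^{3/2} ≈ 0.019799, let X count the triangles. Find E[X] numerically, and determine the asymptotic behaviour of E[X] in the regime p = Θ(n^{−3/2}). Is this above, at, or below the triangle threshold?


Number of potential triangles: C(50, 3) = 19600.
Each occurs with probability p³ ≈ (0.019799)³ ≈ 7.76120403e-06.
By linearity: E[X] = C(50, 3)·p³ ≈ 19600 · 7.76120403e-06 ≈ 0.152120.
Since α = 3/2 > 1, p = c/n^{3/2} = o(1/n) is below the triangle threshold p ~ 1/n. Asymptotically E[X] ~ (c³/6)·n^{3(1−α)} = (7³/6)·n^{-1.5} → 0, so by Markov's inequality G has no triangles w.h.p.

E[X] ≈ 0.152120; in regime p = Θ(1/n^{3/2}) E[X] tends to 0 (below the triangle threshold p ~ 1/n).


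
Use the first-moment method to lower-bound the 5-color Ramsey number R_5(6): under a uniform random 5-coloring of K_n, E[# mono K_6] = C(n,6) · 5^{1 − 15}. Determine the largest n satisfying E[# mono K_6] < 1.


We need C(n, 6) · 5^{1 − 15} < 1, i.e. C(n, 6) < 5^{15 − 1} = 6103515625.
Check values of n near the boundary:
  n = 129: C(129, 6) = 5688177600; 5688177600 < 6103515625? YES
  n = 130: C(130, 6) = 5963412000; 5963412000 < 6103515625? YES
  n = 131: C(131, 6) = 6249655776; 6249655776 < 6103515625? NO
The largest n with C(n, 6) < 6103515625 is n = 130 (where E[X] = 47707296/48828125 ≈ 0.97705). Hence R_5(6) > 130, i.e. R_5(6) ≥ 131.

Largest n = 130; hence R_5(6) > 130.


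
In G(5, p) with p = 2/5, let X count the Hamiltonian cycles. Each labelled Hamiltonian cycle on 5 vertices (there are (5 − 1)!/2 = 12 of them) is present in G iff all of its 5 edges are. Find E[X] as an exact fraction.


K_5 has (5 − 1)!/2 = 12 labelled Hamiltonian cycles.
For each such Hamiltonian cycle H, let X_H = 1 if all 5 edges of H are present in G. Then P[X_H = 1] = p^{5} = (2/5)^{5} = 32/3125.
Summing the indicators: E[X] = Σ_H E[X_H] = 12 · p^{5} = 12 · 32/3125 = 384/3125.
Numerically: E[X] ≈ 0.12288.

E[X] = 12 · (2/5)^{5} = 384/3125 ≈ 0.12288.


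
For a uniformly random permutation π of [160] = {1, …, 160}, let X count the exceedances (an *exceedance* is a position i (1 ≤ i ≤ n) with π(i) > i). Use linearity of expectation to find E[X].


Write X = Σ_{i=1}^{160} X_i, where X_i = 1_{π(i) > i}.
For each fixed i, π(i) is uniform over {1, …, 160} (marginal of a uniform permutation), so P[π(i) > i] = (n − i)/n. Summing: Σ_{i=1}^{160} (n − i)/n = (0 + 1 + … + 159)/160 = 160(160 − 1)/(2·160) = (160 − 1)/2.
Hence E[X] = Σ_{i=1}^{160} (160 − i)/160 = 159/2 ≈ 79.5000.

E[X] = 159/2 = 79.5000.


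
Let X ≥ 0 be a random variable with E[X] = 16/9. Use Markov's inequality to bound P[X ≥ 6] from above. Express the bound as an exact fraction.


μ = E[X] = 16/9, a = 6.
Markov: P[X ≥ 6] ≤ μ/a = (16/9)/6 = 8/27.
Numerically: ≈ 0.296.
(Since a = 6 > μ = 1.778, the bound 8/27 is < 1 and informative.)

P[X ≥ 6] ≤ 8/27 ≈ 0.296.


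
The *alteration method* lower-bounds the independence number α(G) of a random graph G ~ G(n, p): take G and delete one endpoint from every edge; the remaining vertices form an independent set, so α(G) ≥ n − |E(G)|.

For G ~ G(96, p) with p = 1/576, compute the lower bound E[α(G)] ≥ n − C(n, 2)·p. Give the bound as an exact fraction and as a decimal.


E[|E(G)|] = C(96, 2)·p = 4560 · (1/576) = 95/12.
E[α(G)] ≥ n − E[|E(G)|] = 96 − 95/12 = 1057/12.
Numerically: ≈ 88.083.
(This is only a lower bound; the true E[α(G)] may be larger.)

E[α(G)] ≥ 1057/12 ≈ 88.083.


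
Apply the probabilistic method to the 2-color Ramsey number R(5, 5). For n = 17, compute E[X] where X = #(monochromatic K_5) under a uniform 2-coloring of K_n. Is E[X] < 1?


E[X] = C(17, 5) · 2^{1 − 10} = 6188 · 2^{−9} = 6188/512.
As a reduced fraction: E[X] = 1547/128 ≈ 12.0859375.
Is E[X] < 1? NO.
Since E[X] ≥ 1, the first-moment bound is inconclusive at n = 17; it does NOT by itself certify R(5, 5) > 17.

E[X] = 1547/128 ≈ 12.0859375; E[X] ≥ 1; first-moment method inconclusive here.


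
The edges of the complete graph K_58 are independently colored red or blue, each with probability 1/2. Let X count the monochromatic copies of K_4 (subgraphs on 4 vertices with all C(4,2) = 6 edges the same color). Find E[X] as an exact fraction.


Let X = Σ_S X_S over the C(58, 4) = 424270 subsets S of size 4, where X_S = 1 if the K_4 on S is monochromatic.
For a fixed S, the K_4 on S has C(4, 2) = 6 edges. P[all 6 edges red] = (1/2)^6, and likewise for blue, so P[monochromatic] = 2·(1/2)^6 = 2^{1 − 6} = 1/32.
Summing: E[X] = C(58, 4) · 2^{1 − 6} = 424270 · 1/32 = 212135/16.
Numerically: E[X] ≈ 13258.43750.

E[X] = C(58,4)·2^(1−C(4,2)) = 212135/16 ≈ 13258.43750.


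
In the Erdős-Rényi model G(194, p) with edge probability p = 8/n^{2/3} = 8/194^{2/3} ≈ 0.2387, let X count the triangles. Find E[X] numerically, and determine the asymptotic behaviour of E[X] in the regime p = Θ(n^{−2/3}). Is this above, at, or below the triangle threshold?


Number of potential triangles: C(194, 3) = 1198144.
Each occurs with probability p³ ≈ (0.2387)³ ≈ 1.360400e-02.
By linearity: E[X] = C(194, 3)·p³ ≈ 1198144 · 1.360400e-02 ≈ 16299.5464.
Since α = 2/3 < 1, p = c/n^{2/3} ≫ 1/n is above the triangle threshold p ~ 1/n. Asymptotically E[X] ~ (c³/6)·n^{3(1−α)} = (8³/6)·n^{1} → ∞; triangles are abundant w.h.p.

E[X] ≈ 16299.5464; in regime p = Θ(1/n^{2/3}) E[X] diverges (above the triangle threshold p ~ 1/n).


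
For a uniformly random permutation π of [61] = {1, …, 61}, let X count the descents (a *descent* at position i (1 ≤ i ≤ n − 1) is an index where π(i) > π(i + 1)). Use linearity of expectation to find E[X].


Write X = Σ X_I over i = 1, …, 60, with X_I the indicator of one descent.
There are 60 indicators.
For each fixed i, the pair (π(i), π(i+1)) is a uniformly random ordered pair of distinct values from {1, …, 61}; by symmetry P[π(i) > π(i+1)] = 1/2.
By linearity: E[X] = 60 · (1/2) = (61 − 1) · (1/2) = 30 ≈ 30.00000.

E[X] = 30 = 30.00000.


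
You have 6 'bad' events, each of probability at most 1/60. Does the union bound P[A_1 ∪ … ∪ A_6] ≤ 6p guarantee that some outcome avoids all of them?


Union bound: P[∪_{i=1}^{6} A_i] ≤ Σ_i P[A_i] ≤ 6·p = 6·(1/60) = 1/10.
Numerically: 1/10 ≈ 0.10000.
Is 1/10 < 1? YES.
Since P[∪ A_i] ≤ 1/10 < 1, the complement has P[∩ A_i^c] ≥ 1 − 1/10 = 9/10 > 0, so some outcome avoids every A_i.

6·p = 1/10 ≈ 0.10000; existence CERTIFIED by the union bound.
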